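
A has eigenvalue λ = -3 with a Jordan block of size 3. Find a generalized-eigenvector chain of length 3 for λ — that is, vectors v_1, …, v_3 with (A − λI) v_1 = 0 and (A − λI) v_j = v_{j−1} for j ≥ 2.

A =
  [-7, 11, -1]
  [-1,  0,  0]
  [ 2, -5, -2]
A Jordan chain for λ = -3 of length 3:
v_1 = (3, 1, -1)ᵀ
v_2 = (-4, -1, 2)ᵀ
v_3 = (1, 0, 0)ᵀ

Let N = A − (-3)·I. We want v_3 with N^3 v_3 = 0 but N^2 v_3 ≠ 0; then v_{j-1} := N · v_j for j = 3, …, 2.

Pick v_3 = (1, 0, 0)ᵀ.
Then v_2 = N · v_3 = (-4, -1, 2)ᵀ.
Then v_1 = N · v_2 = (3, 1, -1)ᵀ.

Sanity check: (A − (-3)·I) v_1 = (0, 0, 0)ᵀ = 0. ✓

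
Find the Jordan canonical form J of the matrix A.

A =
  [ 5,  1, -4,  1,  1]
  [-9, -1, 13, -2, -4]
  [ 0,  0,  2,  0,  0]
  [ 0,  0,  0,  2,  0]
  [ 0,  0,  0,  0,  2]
J_3(2) ⊕ J_1(2) ⊕ J_1(2)

The characteristic polynomial is
  det(x·I − A) = x^5 - 10*x^4 + 40*x^3 - 80*x^2 + 80*x - 32 = (x - 2)^5

Eigenvalues and multiplicities (the geometric multiplicity of λ is n − rank(A − λI), which equals the number of Jordan blocks for λ):
  λ = 2: algebraic multiplicity = 5, geometric multiplicity = 3

Determining the block sizes for each eigenvalue:
  λ = 2: with am = 5 and gm = 3, the partition is not yet determined (e.g. several partitions of 5 into 3 parts exist). Let N = A − (2)·I. Computing rank(N^1) = 2, rank(N^2) = 1, rank(N^3) = 0; the number of blocks of size ≥ j is rank(N^{j−1}) − rank(N^j), giving [3, 1, 1]. So we have 1 block(s) of size 3, 2 block(s) of size 1 → block sizes [3, 1, 1]

Assembling the blocks gives a Jordan form
J =
  [2, 1, 0, 0, 0]
  [0, 2, 1, 0, 0]
  [0, 0, 2, 0, 0]
  [0, 0, 0, 2, 0]
  [0, 0, 0, 0, 2]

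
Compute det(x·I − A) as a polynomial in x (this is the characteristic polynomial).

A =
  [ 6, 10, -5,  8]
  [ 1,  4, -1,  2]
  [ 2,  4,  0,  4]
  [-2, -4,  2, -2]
x^4 - 8*x^3 + 24*x^2 - 32*x + 16

Expanding det(x·I − A) (e.g. by cofactor expansion or by noting that A is similar to its Jordan form J, which has the same characteristic polynomial as A) gives
  χ_A(x) = x^4 - 8*x^3 + 24*x^2 - 32*x + 16
which factors as (x - 2)^4. The eigenvalues (with algebraic multiplicities) are λ = 2 with multiplicity 4.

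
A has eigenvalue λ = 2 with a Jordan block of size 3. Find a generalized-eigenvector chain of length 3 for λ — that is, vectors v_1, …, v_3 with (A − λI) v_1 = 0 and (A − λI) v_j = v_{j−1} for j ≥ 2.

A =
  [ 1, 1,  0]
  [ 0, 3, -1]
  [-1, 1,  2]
A Jordan chain for λ = 2 of length 3:
v_1 = (1, 1, 1)ᵀ
v_2 = (-1, 0, -1)ᵀ
v_3 = (1, 0, 0)ᵀ

Let N = A − (2)·I. We want v_3 with N^3 v_3 = 0 but N^2 v_3 ≠ 0; then v_{j-1} := N · v_j for j = 3, …, 2.

Pick v_3 = (1, 0, 0)ᵀ.
Then v_2 = N · v_3 = (-1, 0, -1)ᵀ.
Then v_1 = N · v_2 = (1, 1, 1)ᵀ.

Sanity check: (A − (2)·I) v_1 = (0, 0, 0)ᵀ = 0. ✓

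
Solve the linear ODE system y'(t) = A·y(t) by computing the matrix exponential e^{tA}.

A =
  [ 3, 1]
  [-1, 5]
e^{tA} =
  [-t*exp(4*t) + exp(4*t), t*exp(4*t)]
  [-t*exp(4*t), t*exp(4*t) + exp(4*t)]

Strategy: write A = P · J · P⁻¹ where J is a Jordan canonical form, so e^{tA} = P · e^{tJ} · P⁻¹, and e^{tJ} can be computed block-by-block.

A has Jordan form
J =
  [4, 1]
  [0, 4]
(up to reordering of blocks).

Per-block formulas:
  For a 2×2 Jordan block J_2(4): exp(t · J_2(4)) = e^(4t)·(I + t·N), where N is the 2×2 nilpotent shift.

After assembling e^{tJ} and conjugating by P, we get:

e^{tA} =
  [-t*exp(4*t) + exp(4*t), t*exp(4*t)]
  [-t*exp(4*t), t*exp(4*t) + exp(4*t)]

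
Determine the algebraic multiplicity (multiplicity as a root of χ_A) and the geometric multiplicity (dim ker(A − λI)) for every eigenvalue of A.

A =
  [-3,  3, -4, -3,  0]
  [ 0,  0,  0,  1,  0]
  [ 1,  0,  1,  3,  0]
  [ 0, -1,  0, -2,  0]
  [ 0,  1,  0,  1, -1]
λ = -1: alg = 5, geom = 3

Step 1 — factor the characteristic polynomial to read off the algebraic multiplicities:
  χ_A(x) = (x + 1)^5

Step 2 — compute geometric multiplicities via the rank-nullity identity g(λ) = n − rank(A − λI):
  rank(A − (-1)·I) = 2, so dim ker(A − (-1)·I) = n − 2 = 3

Summary:
  λ = -1: algebraic multiplicity = 5, geometric multiplicity = 3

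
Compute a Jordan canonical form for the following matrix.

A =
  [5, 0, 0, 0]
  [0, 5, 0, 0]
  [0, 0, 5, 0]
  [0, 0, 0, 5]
J_1(5) ⊕ J_1(5) ⊕ J_1(5) ⊕ J_1(5)

The characteristic polynomial is
  det(x·I − A) = x^4 - 20*x^3 + 150*x^2 - 500*x + 625 = (x - 5)^4

Eigenvalues and multiplicities (the geometric multiplicity of λ is n − rank(A − λI), which equals the number of Jordan blocks for λ):
  λ = 5: algebraic multiplicity = 4, geometric multiplicity = 4

Determining the block sizes for each eigenvalue:
  λ = 5: gm = am = 4, so every block has size 1 → block sizes [1, 1, 1, 1]

Assembling the blocks gives a Jordan form
J =
  [5, 0, 0, 0]
  [0, 5, 0, 0]
  [0, 0, 5, 0]
  [0, 0, 0, 5]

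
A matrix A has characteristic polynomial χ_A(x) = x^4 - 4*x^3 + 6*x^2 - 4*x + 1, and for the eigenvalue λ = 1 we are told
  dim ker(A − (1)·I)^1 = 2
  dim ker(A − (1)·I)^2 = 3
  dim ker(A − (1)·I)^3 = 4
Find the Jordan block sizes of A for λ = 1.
Block sizes for λ = 1: [3, 1]

From the dimensions of kernels of powers, the number of Jordan blocks of size at least j is d_j − d_{j−1} where d_j = dim ker(N^j) (with d_0 = 0). Computing the differences gives [2, 1, 1].
The number of blocks of size exactly k is (#blocks of size ≥ k) − (#blocks of size ≥ k + 1), so the partition is: 1 block(s) of size 1, 1 block(s) of size 3.
In nonincreasing order the block sizes are [3, 1].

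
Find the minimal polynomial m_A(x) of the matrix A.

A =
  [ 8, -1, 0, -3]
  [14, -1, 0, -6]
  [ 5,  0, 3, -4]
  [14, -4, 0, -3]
x^4 - 7*x^3 + 15*x^2 - 9*x

The characteristic polynomial is χ_A(x) = x*(x - 3)^2*(x - 1), so the eigenvalues are known. The minimal polynomial is
  m_A(x) = Π_λ (x − λ)^{k_λ}
where k_λ is the size of the *largest* Jordan block for λ (equivalently, the smallest k with (A − λI)^k v = 0 for every generalised eigenvector v of λ).

  λ = 0: largest Jordan block has size 1, contributing (x − 0)
  λ = 1: largest Jordan block has size 1, contributing (x − 1)
  λ = 3: largest Jordan block has size 2, contributing (x − 3)^2

So m_A(x) = x*(x - 3)^2*(x - 1) = x^4 - 7*x^3 + 15*x^2 - 9*x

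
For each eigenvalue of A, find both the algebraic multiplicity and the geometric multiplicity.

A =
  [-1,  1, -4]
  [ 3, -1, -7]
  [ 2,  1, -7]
λ = -3: alg = 3, geom = 1

Step 1 — factor the characteristic polynomial to read off the algebraic multiplicities:
  χ_A(x) = (x + 3)^3

Step 2 — compute geometric multiplicities via the rank-nullity identity g(λ) = n − rank(A − λI):
  rank(A − (-3)·I) = 2, so dim ker(A − (-3)·I) = n − 2 = 1

Summary:
  λ = -3: algebraic multiplicity = 3, geometric multiplicity = 1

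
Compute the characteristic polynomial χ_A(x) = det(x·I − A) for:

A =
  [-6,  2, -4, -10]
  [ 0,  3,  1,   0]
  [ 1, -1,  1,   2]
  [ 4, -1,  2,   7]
x^4 - 5*x^3 + 6*x^2 + 4*x - 8

Expanding det(x·I − A) (e.g. by cofactor expansion or by noting that A is similar to its Jordan form J, which has the same characteristic polynomial as A) gives
  χ_A(x) = x^4 - 5*x^3 + 6*x^2 + 4*x - 8
which factors as (x - 2)^3*(x + 1). The eigenvalues (with algebraic multiplicities) are λ = -1 with multiplicity 1, λ = 2 with multiplicity 3.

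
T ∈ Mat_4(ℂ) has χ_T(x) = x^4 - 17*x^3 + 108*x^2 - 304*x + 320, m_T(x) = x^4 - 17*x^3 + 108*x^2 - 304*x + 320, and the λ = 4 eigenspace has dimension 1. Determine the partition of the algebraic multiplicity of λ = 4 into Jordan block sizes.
Block sizes for λ = 4: [3]

Step 1 — from the characteristic polynomial, algebraic multiplicity of λ = 4 is 3. From dim ker(T − (4)·I) = 1, there are exactly 1 Jordan blocks for λ = 4.
Step 2 — from the minimal polynomial, the factor (x − 4)^3 tells us the largest block for λ = 4 has size 3.
Step 3 — with total size 3, 1 blocks, and largest block 3, the block sizes (in nonincreasing order) are [3].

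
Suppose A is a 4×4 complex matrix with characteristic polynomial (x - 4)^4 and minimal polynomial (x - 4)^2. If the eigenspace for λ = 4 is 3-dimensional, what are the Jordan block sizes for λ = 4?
Block sizes for λ = 4: [2, 1, 1]

Step 1 — from the characteristic polynomial, algebraic multiplicity of λ = 4 is 4. From dim ker(A − (4)·I) = 3, there are exactly 3 Jordan blocks for λ = 4.
Step 2 — from the minimal polynomial, the factor (x − 4)^2 tells us the largest block for λ = 4 has size 2.
Step 3 — with total size 4, 3 blocks, and largest block 2, the block sizes (in nonincreasing order) are [2, 1, 1].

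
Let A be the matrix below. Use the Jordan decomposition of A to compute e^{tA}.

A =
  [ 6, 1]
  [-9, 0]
e^{tA} =
  [3*t*exp(3*t) + exp(3*t), t*exp(3*t)]
  [-9*t*exp(3*t), -3*t*exp(3*t) + exp(3*t)]

Strategy: write A = P · J · P⁻¹ where J is a Jordan canonical form, so e^{tA} = P · e^{tJ} · P⁻¹, and e^{tJ} can be computed block-by-block.

A has Jordan form
J =
  [3, 1]
  [0, 3]
(up to reordering of blocks).

Per-block formulas:
  For a 2×2 Jordan block J_2(3): exp(t · J_2(3)) = e^(3t)·(I + t·N), where N is the 2×2 nilpotent shift.

After assembling e^{tJ} and conjugating by P, we get:

e^{tA} =
  [3*t*exp(3*t) + exp(3*t), t*exp(3*t)]
  [-9*t*exp(3*t), -3*t*exp(3*t) + exp(3*t)]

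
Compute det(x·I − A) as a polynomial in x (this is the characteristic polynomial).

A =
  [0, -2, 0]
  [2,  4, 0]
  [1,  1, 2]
x^3 - 6*x^2 + 12*x - 8

Expanding det(x·I − A) (e.g. by cofactor expansion or by noting that A is similar to its Jordan form J, which has the same characteristic polynomial as A) gives
  χ_A(x) = x^3 - 6*x^2 + 12*x - 8
which factors as (x - 2)^3. The eigenvalues (with algebraic multiplicities) are λ = 2 with multiplicity 3.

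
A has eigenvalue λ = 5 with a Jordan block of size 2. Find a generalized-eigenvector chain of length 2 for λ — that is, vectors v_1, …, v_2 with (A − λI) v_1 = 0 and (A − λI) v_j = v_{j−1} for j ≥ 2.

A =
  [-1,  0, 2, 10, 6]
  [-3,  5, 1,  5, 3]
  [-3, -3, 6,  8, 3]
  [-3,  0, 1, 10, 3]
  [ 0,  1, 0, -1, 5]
A Jordan chain for λ = 5 of length 2:
v_1 = (-6, -3, -3, -3, 0)ᵀ
v_2 = (1, 0, 0, 0, 0)ᵀ

Let N = A − (5)·I. We want v_2 with N^2 v_2 = 0 but N^1 v_2 ≠ 0; then v_{j-1} := N · v_j for j = 2, …, 2.

Pick v_2 = (1, 0, 0, 0, 0)ᵀ.
Then v_1 = N · v_2 = (-6, -3, -3, -3, 0)ᵀ.

Sanity check: (A − (5)·I) v_1 = (0, 0, 0, 0, 0)ᵀ = 0. ✓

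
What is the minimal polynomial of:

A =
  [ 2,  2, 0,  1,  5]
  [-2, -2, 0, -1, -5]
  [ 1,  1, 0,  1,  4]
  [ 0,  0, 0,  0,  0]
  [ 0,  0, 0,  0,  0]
x^2

The characteristic polynomial is χ_A(x) = x^5, so the eigenvalues are known. The minimal polynomial is
  m_A(x) = Π_λ (x − λ)^{k_λ}
where k_λ is the size of the *largest* Jordan block for λ (equivalently, the smallest k with (A − λI)^k v = 0 for every generalised eigenvector v of λ).

  λ = 0: largest Jordan block has size 2, contributing (x − 0)^2

So m_A(x) = x^2 = x^2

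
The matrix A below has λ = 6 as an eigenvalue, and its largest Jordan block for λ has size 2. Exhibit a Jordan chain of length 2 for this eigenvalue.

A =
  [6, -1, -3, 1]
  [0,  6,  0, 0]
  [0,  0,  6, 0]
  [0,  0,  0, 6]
A Jordan chain for λ = 6 of length 2:
v_1 = (-1, 0, 0, 0)ᵀ
v_2 = (0, 1, 0, 0)ᵀ

Let N = A − (6)·I. We want v_2 with N^2 v_2 = 0 but N^1 v_2 ≠ 0; then v_{j-1} := N · v_j for j = 2, …, 2.

Pick v_2 = (0, 1, 0, 0)ᵀ.
Then v_1 = N · v_2 = (-1, 0, 0, 0)ᵀ.

Sanity check: (A − (6)·I) v_1 = (0, 0, 0, 0)ᵀ = 0. ✓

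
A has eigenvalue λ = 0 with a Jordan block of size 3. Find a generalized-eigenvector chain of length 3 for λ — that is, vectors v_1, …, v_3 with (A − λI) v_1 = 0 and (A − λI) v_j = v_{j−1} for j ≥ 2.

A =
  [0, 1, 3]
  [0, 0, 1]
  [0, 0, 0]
A Jordan chain for λ = 0 of length 3:
v_1 = (1, 0, 0)ᵀ
v_2 = (3, 1, 0)ᵀ
v_3 = (0, 0, 1)ᵀ

Let N = A − (0)·I. We want v_3 with N^3 v_3 = 0 but N^2 v_3 ≠ 0; then v_{j-1} := N · v_j for j = 3, …, 2.

Pick v_3 = (0, 0, 1)ᵀ.
Then v_2 = N · v_3 = (3, 1, 0)ᵀ.
Then v_1 = N · v_2 = (1, 0, 0)ᵀ.

Sanity check: (A − (0)·I) v_1 = (0, 0, 0)ᵀ = 0. ✓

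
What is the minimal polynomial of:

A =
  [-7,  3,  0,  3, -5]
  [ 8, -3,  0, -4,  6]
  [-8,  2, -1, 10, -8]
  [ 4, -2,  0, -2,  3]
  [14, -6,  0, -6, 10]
x^4 + 2*x^3 + x^2

The characteristic polynomial is χ_A(x) = x^2*(x + 1)^3, so the eigenvalues are known. The minimal polynomial is
  m_A(x) = Π_λ (x − λ)^{k_λ}
where k_λ is the size of the *largest* Jordan block for λ (equivalently, the smallest k with (A − λI)^k v = 0 for every generalised eigenvector v of λ).

  λ = -1: largest Jordan block has size 2, contributing (x + 1)^2
  λ = 0: largest Jordan block has size 2, contributing (x − 0)^2

So m_A(x) = x^2*(x + 1)^2 = x^4 + 2*x^3 + x^2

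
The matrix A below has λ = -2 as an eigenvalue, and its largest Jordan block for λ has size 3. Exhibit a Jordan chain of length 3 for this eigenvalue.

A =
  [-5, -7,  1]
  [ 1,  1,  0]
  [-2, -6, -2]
A Jordan chain for λ = -2 of length 3:
v_1 = (-6, 2, -4)ᵀ
v_2 = (-7, 3, -6)ᵀ
v_3 = (0, 1, 0)ᵀ

Let N = A − (-2)·I. We want v_3 with N^3 v_3 = 0 but N^2 v_3 ≠ 0; then v_{j-1} := N · v_j for j = 3, …, 2.

Pick v_3 = (0, 1, 0)ᵀ.
Then v_2 = N · v_3 = (-7, 3, -6)ᵀ.
Then v_1 = N · v_2 = (-6, 2, -4)ᵀ.

Sanity check: (A − (-2)·I) v_1 = (0, 0, 0)ᵀ = 0. ✓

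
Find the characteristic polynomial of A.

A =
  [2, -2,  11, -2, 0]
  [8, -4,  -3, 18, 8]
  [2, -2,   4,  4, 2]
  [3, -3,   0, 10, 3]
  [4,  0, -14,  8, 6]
x^5 - 18*x^4 + 128*x^3 - 448*x^2 + 768*x - 512

Expanding det(x·I − A) (e.g. by cofactor expansion or by noting that A is similar to its Jordan form J, which has the same characteristic polynomial as A) gives
  χ_A(x) = x^5 - 18*x^4 + 128*x^3 - 448*x^2 + 768*x - 512
which factors as (x - 4)^4*(x - 2). The eigenvalues (with algebraic multiplicities) are λ = 2 with multiplicity 1, λ = 4 with multiplicity 4.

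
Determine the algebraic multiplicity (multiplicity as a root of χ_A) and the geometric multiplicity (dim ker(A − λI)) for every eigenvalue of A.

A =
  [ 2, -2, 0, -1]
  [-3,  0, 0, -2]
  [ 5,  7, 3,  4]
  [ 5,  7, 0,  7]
λ = 3: alg = 4, geom = 2

Step 1 — factor the characteristic polynomial to read off the algebraic multiplicities:
  χ_A(x) = (x - 3)^4

Step 2 — compute geometric multiplicities via the rank-nullity identity g(λ) = n − rank(A − λI):
  rank(A − (3)·I) = 2, so dim ker(A − (3)·I) = n − 2 = 2

Summary:
  λ = 3: algebraic multiplicity = 4, geometric multiplicity = 2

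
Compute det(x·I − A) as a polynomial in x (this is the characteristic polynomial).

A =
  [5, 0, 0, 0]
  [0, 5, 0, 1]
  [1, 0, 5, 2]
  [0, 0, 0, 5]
x^4 - 20*x^3 + 150*x^2 - 500*x + 625

Expanding det(x·I − A) (e.g. by cofactor expansion or by noting that A is similar to its Jordan form J, which has the same characteristic polynomial as A) gives
  χ_A(x) = x^4 - 20*x^3 + 150*x^2 - 500*x + 625
which factors as (x - 5)^4. The eigenvalues (with algebraic multiplicities) are λ = 5 with multiplicity 4.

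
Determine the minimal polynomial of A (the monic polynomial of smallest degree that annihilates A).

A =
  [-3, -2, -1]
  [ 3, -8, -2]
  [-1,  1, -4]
x^3 + 15*x^2 + 75*x + 125

The characteristic polynomial is χ_A(x) = (x + 5)^3, so the eigenvalues are known. The minimal polynomial is
  m_A(x) = Π_λ (x − λ)^{k_λ}
where k_λ is the size of the *largest* Jordan block for λ (equivalently, the smallest k with (A − λI)^k v = 0 for every generalised eigenvector v of λ).

  λ = -5: largest Jordan block has size 3, contributing (x + 5)^3

So m_A(x) = (x + 5)^3 = x^3 + 15*x^2 + 75*x + 125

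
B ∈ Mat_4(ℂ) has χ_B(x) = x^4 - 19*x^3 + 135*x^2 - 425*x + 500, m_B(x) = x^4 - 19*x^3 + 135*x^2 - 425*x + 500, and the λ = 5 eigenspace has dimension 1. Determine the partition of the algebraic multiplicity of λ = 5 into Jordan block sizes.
Block sizes for λ = 5: [3]

Step 1 — from the characteristic polynomial, algebraic multiplicity of λ = 5 is 3. From dim ker(B − (5)·I) = 1, there are exactly 1 Jordan blocks for λ = 5.
Step 2 — from the minimal polynomial, the factor (x − 5)^3 tells us the largest block for λ = 5 has size 3.
Step 3 — with total size 3, 1 blocks, and largest block 3, the block sizes (in nonincreasing order) are [3].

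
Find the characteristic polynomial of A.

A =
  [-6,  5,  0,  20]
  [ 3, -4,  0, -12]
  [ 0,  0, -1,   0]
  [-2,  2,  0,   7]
x^4 + 4*x^3 + 6*x^2 + 4*x + 1

Expanding det(x·I − A) (e.g. by cofactor expansion or by noting that A is similar to its Jordan form J, which has the same characteristic polynomial as A) gives
  χ_A(x) = x^4 + 4*x^3 + 6*x^2 + 4*x + 1
which factors as (x + 1)^4. The eigenvalues (with algebraic multiplicities) are λ = -1 with multiplicity 4.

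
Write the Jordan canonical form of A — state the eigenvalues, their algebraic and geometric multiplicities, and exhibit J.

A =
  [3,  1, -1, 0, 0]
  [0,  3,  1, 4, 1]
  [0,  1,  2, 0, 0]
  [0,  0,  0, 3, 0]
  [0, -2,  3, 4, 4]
J_3(3) ⊕ J_1(3) ⊕ J_1(3)

The characteristic polynomial is
  det(x·I − A) = x^5 - 15*x^4 + 90*x^3 - 270*x^2 + 405*x - 243 = (x - 3)^5

Eigenvalues and multiplicities (the geometric multiplicity of λ is n − rank(A − λI), which equals the number of Jordan blocks for λ):
  λ = 3: algebraic multiplicity = 5, geometric multiplicity = 3

Determining the block sizes for each eigenvalue:
  λ = 3: with am = 5 and gm = 3, the partition is not yet determined (e.g. several partitions of 5 into 3 parts exist). Let N = A − (3)·I. Computing rank(N^1) = 2, rank(N^2) = 1, rank(N^3) = 0; the number of blocks of size ≥ j is rank(N^{j−1}) − rank(N^j), giving [3, 1, 1]. So we have 1 block(s) of size 3, 2 block(s) of size 1 → block sizes [3, 1, 1]

Assembling the blocks gives a Jordan form
J =
  [3, 1, 0, 0, 0]
  [0, 3, 1, 0, 0]
  [0, 0, 3, 0, 0]
  [0, 0, 0, 3, 0]
  [0, 0, 0, 0, 3]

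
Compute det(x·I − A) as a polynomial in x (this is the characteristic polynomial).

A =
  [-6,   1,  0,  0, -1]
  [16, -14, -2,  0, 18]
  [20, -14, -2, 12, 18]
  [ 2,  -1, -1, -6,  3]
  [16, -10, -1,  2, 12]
x^5 + 16*x^4 + 96*x^3 + 256*x^2 + 256*x

Expanding det(x·I − A) (e.g. by cofactor expansion or by noting that A is similar to its Jordan form J, which has the same characteristic polynomial as A) gives
  χ_A(x) = x^5 + 16*x^4 + 96*x^3 + 256*x^2 + 256*x
which factors as x*(x + 4)^4. The eigenvalues (with algebraic multiplicities) are λ = -4 with multiplicity 4, λ = 0 with multiplicity 1.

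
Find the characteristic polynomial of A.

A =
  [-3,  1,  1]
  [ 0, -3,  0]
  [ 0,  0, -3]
x^3 + 9*x^2 + 27*x + 27

Expanding det(x·I − A) (e.g. by cofactor expansion or by noting that A is similar to its Jordan form J, which has the same characteristic polynomial as A) gives
  χ_A(x) = x^3 + 9*x^2 + 27*x + 27
which factors as (x + 3)^3. The eigenvalues (with algebraic multiplicities) are λ = -3 with multiplicity 3.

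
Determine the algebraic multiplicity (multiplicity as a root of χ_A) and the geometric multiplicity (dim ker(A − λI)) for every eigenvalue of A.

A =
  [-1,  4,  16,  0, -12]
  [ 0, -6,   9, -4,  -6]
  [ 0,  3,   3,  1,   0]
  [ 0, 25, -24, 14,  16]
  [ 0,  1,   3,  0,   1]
λ = -1: alg = 1, geom = 1; λ = 3: alg = 4, geom = 2

Step 1 — factor the characteristic polynomial to read off the algebraic multiplicities:
  χ_A(x) = (x - 3)^4*(x + 1)

Step 2 — compute geometric multiplicities via the rank-nullity identity g(λ) = n − rank(A − λI):
  rank(A − (-1)·I) = 4, so dim ker(A − (-1)·I) = n − 4 = 1
  rank(A − (3)·I) = 3, so dim ker(A − (3)·I) = n − 3 = 2

Summary:
  λ = -1: algebraic multiplicity = 1, geometric multiplicity = 1
  λ = 3: algebraic multiplicity = 4, geometric multiplicity = 2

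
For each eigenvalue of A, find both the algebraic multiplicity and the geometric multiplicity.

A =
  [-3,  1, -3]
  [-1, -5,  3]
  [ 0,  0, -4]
λ = -4: alg = 3, geom = 2

Step 1 — factor the characteristic polynomial to read off the algebraic multiplicities:
  χ_A(x) = (x + 4)^3

Step 2 — compute geometric multiplicities via the rank-nullity identity g(λ) = n − rank(A − λI):
  rank(A − (-4)·I) = 1, so dim ker(A − (-4)·I) = n − 1 = 2

Summary:
  λ = -4: algebraic multiplicity = 3, geometric multiplicity = 2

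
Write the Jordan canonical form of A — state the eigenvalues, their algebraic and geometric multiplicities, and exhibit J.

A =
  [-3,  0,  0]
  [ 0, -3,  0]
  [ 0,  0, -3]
J_1(-3) ⊕ J_1(-3) ⊕ J_1(-3)

The characteristic polynomial is
  det(x·I − A) = x^3 + 9*x^2 + 27*x + 27 = (x + 3)^3

Eigenvalues and multiplicities (the geometric multiplicity of λ is n − rank(A − λI), which equals the number of Jordan blocks for λ):
  λ = -3: algebraic multiplicity = 3, geometric multiplicity = 3

Determining the block sizes for each eigenvalue:
  λ = -3: gm = am = 3, so every block has size 1 → block sizes [1, 1, 1]

Assembling the blocks gives a Jordan form
J =
  [-3,  0,  0]
  [ 0, -3,  0]
  [ 0,  0, -3]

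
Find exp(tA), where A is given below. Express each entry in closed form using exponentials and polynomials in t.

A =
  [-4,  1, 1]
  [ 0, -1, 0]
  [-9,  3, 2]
e^{tA} =
  [-3*t*exp(-t) + exp(-t), t*exp(-t), t*exp(-t)]
  [0, exp(-t), 0]
  [-9*t*exp(-t), 3*t*exp(-t), 3*t*exp(-t) + exp(-t)]

Strategy: write A = P · J · P⁻¹ where J is a Jordan canonical form, so e^{tA} = P · e^{tJ} · P⁻¹, and e^{tJ} can be computed block-by-block.

A has Jordan form
J =
  [-1,  1,  0]
  [ 0, -1,  0]
  [ 0,  0, -1]
(up to reordering of blocks).

Per-block formulas:
  For a 1×1 block at λ = -1: exp(t · [-1]) = [e^(-1t)].
  For a 2×2 Jordan block J_2(-1): exp(t · J_2(-1)) = e^(-1t)·(I + t·N), where N is the 2×2 nilpotent shift.

After assembling e^{tJ} and conjugating by P, we get:

e^{tA} =
  [-3*t*exp(-t) + exp(-t), t*exp(-t), t*exp(-t)]
  [0, exp(-t), 0]
  [-9*t*exp(-t), 3*t*exp(-t), 3*t*exp(-t) + exp(-t)]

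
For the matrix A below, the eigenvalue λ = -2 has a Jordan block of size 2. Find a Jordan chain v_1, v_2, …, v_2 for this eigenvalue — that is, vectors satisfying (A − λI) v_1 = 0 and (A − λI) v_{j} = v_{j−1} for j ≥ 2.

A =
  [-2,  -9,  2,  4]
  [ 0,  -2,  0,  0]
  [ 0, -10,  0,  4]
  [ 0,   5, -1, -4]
A Jordan chain for λ = -2 of length 2:
v_1 = (-9, 0, -10, 5)ᵀ
v_2 = (0, 1, 0, 0)ᵀ

Let N = A − (-2)·I. We want v_2 with N^2 v_2 = 0 but N^1 v_2 ≠ 0; then v_{j-1} := N · v_j for j = 2, …, 2.

Pick v_2 = (0, 1, 0, 0)ᵀ.
Then v_1 = N · v_2 = (-9, 0, -10, 5)ᵀ.

Sanity check: (A − (-2)·I) v_1 = (0, 0, 0, 0)ᵀ = 0. ✓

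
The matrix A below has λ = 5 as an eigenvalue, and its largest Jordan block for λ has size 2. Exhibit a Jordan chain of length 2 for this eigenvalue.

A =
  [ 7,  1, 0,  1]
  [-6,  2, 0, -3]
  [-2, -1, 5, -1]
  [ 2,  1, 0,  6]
A Jordan chain for λ = 5 of length 2:
v_1 = (2, -6, -2, 2)ᵀ
v_2 = (1, 0, 0, 0)ᵀ

Let N = A − (5)·I. We want v_2 with N^2 v_2 = 0 but N^1 v_2 ≠ 0; then v_{j-1} := N · v_j for j = 2, …, 2.

Pick v_2 = (1, 0, 0, 0)ᵀ.
Then v_1 = N · v_2 = (2, -6, -2, 2)ᵀ.

Sanity check: (A − (5)·I) v_1 = (0, 0, 0, 0)ᵀ = 0. ✓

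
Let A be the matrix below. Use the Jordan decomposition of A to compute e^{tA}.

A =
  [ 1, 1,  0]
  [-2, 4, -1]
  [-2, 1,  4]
e^{tA} =
  [t^2*exp(3*t) - 2*t*exp(3*t) + exp(3*t), -t^2*exp(3*t)/2 + t*exp(3*t), -t^2*exp(3*t)/2]
  [2*t^2*exp(3*t) - 2*t*exp(3*t), -t^2*exp(3*t) + t*exp(3*t) + exp(3*t), -t^2*exp(3*t) - t*exp(3*t)]
  [-2*t*exp(3*t), t*exp(3*t), t*exp(3*t) + exp(3*t)]

Strategy: write A = P · J · P⁻¹ where J is a Jordan canonical form, so e^{tA} = P · e^{tJ} · P⁻¹, and e^{tJ} can be computed block-by-block.

A has Jordan form
J =
  [3, 1, 0]
  [0, 3, 1]
  [0, 0, 3]
(up to reordering of blocks).

Per-block formulas:
  For a 3×3 Jordan block J_3(3): exp(t · J_3(3)) = e^(3t)·(I + t·N + (t^2/2)·N^2), where N is the 3×3 nilpotent shift.

After assembling e^{tJ} and conjugating by P, we get:

e^{tA} =
  [t^2*exp(3*t) - 2*t*exp(3*t) + exp(3*t), -t^2*exp(3*t)/2 + t*exp(3*t), -t^2*exp(3*t)/2]
  [2*t^2*exp(3*t) - 2*t*exp(3*t), -t^2*exp(3*t) + t*exp(3*t) + exp(3*t), -t^2*exp(3*t) - t*exp(3*t)]
  [-2*t*exp(3*t), t*exp(3*t), t*exp(3*t) + exp(3*t)]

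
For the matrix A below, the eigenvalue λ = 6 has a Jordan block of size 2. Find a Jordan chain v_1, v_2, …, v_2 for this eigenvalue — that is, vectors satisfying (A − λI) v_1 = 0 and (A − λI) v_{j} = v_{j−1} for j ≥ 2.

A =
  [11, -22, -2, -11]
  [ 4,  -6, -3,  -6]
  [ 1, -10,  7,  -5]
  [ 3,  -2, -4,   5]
A Jordan chain for λ = 6 of length 2:
v_1 = (-12, -4, -8, 4)ᵀ
v_2 = (2, 1, 0, 0)ᵀ

Let N = A − (6)·I. We want v_2 with N^2 v_2 = 0 but N^1 v_2 ≠ 0; then v_{j-1} := N · v_j for j = 2, …, 2.

Pick v_2 = (2, 1, 0, 0)ᵀ.
Then v_1 = N · v_2 = (-12, -4, -8, 4)ᵀ.

Sanity check: (A − (6)·I) v_1 = (0, 0, 0, 0)ᵀ = 0. ✓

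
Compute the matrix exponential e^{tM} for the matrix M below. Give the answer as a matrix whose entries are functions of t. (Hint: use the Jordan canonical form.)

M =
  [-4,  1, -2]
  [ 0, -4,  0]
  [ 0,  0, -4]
e^{tM} =
  [exp(-4*t), t*exp(-4*t), -2*t*exp(-4*t)]
  [0, exp(-4*t), 0]
  [0, 0, exp(-4*t)]

Strategy: write M = P · J · P⁻¹ where J is a Jordan canonical form, so e^{tM} = P · e^{tJ} · P⁻¹, and e^{tJ} can be computed block-by-block.

M has Jordan form
J =
  [-4,  1,  0]
  [ 0, -4,  0]
  [ 0,  0, -4]
(up to reordering of blocks).

Per-block formulas:
  For a 1×1 block at λ = -4: exp(t · [-4]) = [e^(-4t)].
  For a 2×2 Jordan block J_2(-4): exp(t · J_2(-4)) = e^(-4t)·(I + t·N), where N is the 2×2 nilpotent shift.

After assembling e^{tJ} and conjugating by P, we get:

e^{tM} =
  [exp(-4*t), t*exp(-4*t), -2*t*exp(-4*t)]
  [0, exp(-4*t), 0]
  [0, 0, exp(-4*t)]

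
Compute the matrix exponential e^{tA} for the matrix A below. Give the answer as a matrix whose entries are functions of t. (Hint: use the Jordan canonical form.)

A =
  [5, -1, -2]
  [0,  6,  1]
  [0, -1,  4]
e^{tA} =
  [exp(5*t), t^2*exp(5*t)/2 - t*exp(5*t), t^2*exp(5*t)/2 - 2*t*exp(5*t)]
  [0, t*exp(5*t) + exp(5*t), t*exp(5*t)]
  [0, -t*exp(5*t), -t*exp(5*t) + exp(5*t)]

Strategy: write A = P · J · P⁻¹ where J is a Jordan canonical form, so e^{tA} = P · e^{tJ} · P⁻¹, and e^{tJ} can be computed block-by-block.

A has Jordan form
J =
  [5, 1, 0]
  [0, 5, 1]
  [0, 0, 5]
(up to reordering of blocks).

Per-block formulas:
  For a 3×3 Jordan block J_3(5): exp(t · J_3(5)) = e^(5t)·(I + t·N + (t^2/2)·N^2), where N is the 3×3 nilpotent shift.

After assembling e^{tJ} and conjugating by P, we get:

e^{tA} =
  [exp(5*t), t^2*exp(5*t)/2 - t*exp(5*t), t^2*exp(5*t)/2 - 2*t*exp(5*t)]
  [0, t*exp(5*t) + exp(5*t), t*exp(5*t)]
  [0, -t*exp(5*t), -t*exp(5*t) + exp(5*t)]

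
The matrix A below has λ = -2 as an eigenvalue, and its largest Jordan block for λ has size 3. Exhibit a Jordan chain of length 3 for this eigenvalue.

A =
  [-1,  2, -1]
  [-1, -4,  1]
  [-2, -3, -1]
A Jordan chain for λ = -2 of length 3:
v_1 = (1, -1, -1)ᵀ
v_2 = (1, -1, -2)ᵀ
v_3 = (1, 0, 0)ᵀ

Let N = A − (-2)·I. We want v_3 with N^3 v_3 = 0 but N^2 v_3 ≠ 0; then v_{j-1} := N · v_j for j = 3, …, 2.

Pick v_3 = (1, 0, 0)ᵀ.
Then v_2 = N · v_3 = (1, -1, -2)ᵀ.
Then v_1 = N · v_2 = (1, -1, -1)ᵀ.

Sanity check: (A − (-2)·I) v_1 = (0, 0, 0)ᵀ = 0. ✓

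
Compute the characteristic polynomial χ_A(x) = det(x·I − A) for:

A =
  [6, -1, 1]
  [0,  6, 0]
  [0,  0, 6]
x^3 - 18*x^2 + 108*x - 216

Expanding det(x·I − A) (e.g. by cofactor expansion or by noting that A is similar to its Jordan form J, which has the same characteristic polynomial as A) gives
  χ_A(x) = x^3 - 18*x^2 + 108*x - 216
which factors as (x - 6)^3. The eigenvalues (with algebraic multiplicities) are λ = 6 with multiplicity 3.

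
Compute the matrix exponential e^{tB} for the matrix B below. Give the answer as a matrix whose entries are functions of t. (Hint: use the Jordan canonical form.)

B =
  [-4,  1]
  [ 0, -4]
e^{tB} =
  [exp(-4*t), t*exp(-4*t)]
  [0, exp(-4*t)]

Strategy: write B = P · J · P⁻¹ where J is a Jordan canonical form, so e^{tB} = P · e^{tJ} · P⁻¹, and e^{tJ} can be computed block-by-block.

B has Jordan form
J =
  [-4,  1]
  [ 0, -4]
(up to reordering of blocks).

Per-block formulas:
  For a 2×2 Jordan block J_2(-4): exp(t · J_2(-4)) = e^(-4t)·(I + t·N), where N is the 2×2 nilpotent shift.

After assembling e^{tJ} and conjugating by P, we get:

e^{tB} =
  [exp(-4*t), t*exp(-4*t)]
  [0, exp(-4*t)]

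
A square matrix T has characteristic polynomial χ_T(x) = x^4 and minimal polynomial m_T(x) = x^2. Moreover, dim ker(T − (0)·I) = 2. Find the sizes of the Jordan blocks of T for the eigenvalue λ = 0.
Block sizes for λ = 0: [2, 2]

Step 1 — from the characteristic polynomial, algebraic multiplicity of λ = 0 is 4. From dim ker(T − (0)·I) = 2, there are exactly 2 Jordan blocks for λ = 0.
Step 2 — from the minimal polynomial, the factor (x − 0)^2 tells us the largest block for λ = 0 has size 2.
Step 3 — with total size 4, 2 blocks, and largest block 2, the block sizes (in nonincreasing order) are [2, 2].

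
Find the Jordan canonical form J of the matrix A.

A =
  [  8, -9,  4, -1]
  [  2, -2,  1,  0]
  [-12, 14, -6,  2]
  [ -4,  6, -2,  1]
J_3(0) ⊕ J_1(1)

The characteristic polynomial is
  det(x·I − A) = x^4 - x^3 = x^3*(x - 1)

Eigenvalues and multiplicities (the geometric multiplicity of λ is n − rank(A − λI), which equals the number of Jordan blocks for λ):
  λ = 0: algebraic multiplicity = 3, geometric multiplicity = 1
  λ = 1: algebraic multiplicity = 1, geometric multiplicity = 1

Determining the block sizes for each eigenvalue:
  λ = 0: one block (gm = 1), so the single block has size am = 3 → block sizes [3]
  λ = 1: one block (gm = 1), so the single block has size am = 1 → block sizes [1]

Assembling the blocks gives a Jordan form
J =
  [0, 1, 0, 0]
  [0, 0, 1, 0]
  [0, 0, 0, 0]
  [0, 0, 0, 1]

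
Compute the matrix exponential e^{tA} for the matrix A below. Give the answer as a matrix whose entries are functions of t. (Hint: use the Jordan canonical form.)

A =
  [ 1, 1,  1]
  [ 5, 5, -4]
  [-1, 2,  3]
e^{tA} =
  [4*t^2*exp(3*t) - 2*t*exp(3*t) + exp(3*t), t^2*exp(3*t) + t*exp(3*t), -3*t^2*exp(3*t) + t*exp(3*t)]
  [2*t^2*exp(3*t) + 5*t*exp(3*t), t^2*exp(3*t)/2 + 2*t*exp(3*t) + exp(3*t), -3*t^2*exp(3*t)/2 - 4*t*exp(3*t)]
  [6*t^2*exp(3*t) - t*exp(3*t), 3*t^2*exp(3*t)/2 + 2*t*exp(3*t), -9*t^2*exp(3*t)/2 + exp(3*t)]

Strategy: write A = P · J · P⁻¹ where J is a Jordan canonical form, so e^{tA} = P · e^{tJ} · P⁻¹, and e^{tJ} can be computed block-by-block.

A has Jordan form
J =
  [3, 1, 0]
  [0, 3, 1]
  [0, 0, 3]
(up to reordering of blocks).

Per-block formulas:
  For a 3×3 Jordan block J_3(3): exp(t · J_3(3)) = e^(3t)·(I + t·N + (t^2/2)·N^2), where N is the 3×3 nilpotent shift.

After assembling e^{tJ} and conjugating by P, we get:

e^{tA} =
  [4*t^2*exp(3*t) - 2*t*exp(3*t) + exp(3*t), t^2*exp(3*t) + t*exp(3*t), -3*t^2*exp(3*t) + t*exp(3*t)]
  [2*t^2*exp(3*t) + 5*t*exp(3*t), t^2*exp(3*t)/2 + 2*t*exp(3*t) + exp(3*t), -3*t^2*exp(3*t)/2 - 4*t*exp(3*t)]
  [6*t^2*exp(3*t) - t*exp(3*t), 3*t^2*exp(3*t)/2 + 2*t*exp(3*t), -9*t^2*exp(3*t)/2 + exp(3*t)]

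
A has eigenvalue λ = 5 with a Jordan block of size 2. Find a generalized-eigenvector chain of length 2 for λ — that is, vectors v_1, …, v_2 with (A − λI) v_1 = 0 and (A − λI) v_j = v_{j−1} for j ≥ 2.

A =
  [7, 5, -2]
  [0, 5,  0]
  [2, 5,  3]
A Jordan chain for λ = 5 of length 2:
v_1 = (2, 0, 2)ᵀ
v_2 = (1, 0, 0)ᵀ

Let N = A − (5)·I. We want v_2 with N^2 v_2 = 0 but N^1 v_2 ≠ 0; then v_{j-1} := N · v_j for j = 2, …, 2.

Pick v_2 = (1, 0, 0)ᵀ.
Then v_1 = N · v_2 = (2, 0, 2)ᵀ.

Sanity check: (A − (5)·I) v_1 = (0, 0, 0)ᵀ = 0. ✓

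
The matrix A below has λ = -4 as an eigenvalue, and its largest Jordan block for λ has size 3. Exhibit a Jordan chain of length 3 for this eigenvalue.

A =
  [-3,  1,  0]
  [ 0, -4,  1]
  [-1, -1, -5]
A Jordan chain for λ = -4 of length 3:
v_1 = (1, -1, 0)ᵀ
v_2 = (1, 0, -1)ᵀ
v_3 = (1, 0, 0)ᵀ

Let N = A − (-4)·I. We want v_3 with N^3 v_3 = 0 but N^2 v_3 ≠ 0; then v_{j-1} := N · v_j for j = 3, …, 2.

Pick v_3 = (1, 0, 0)ᵀ.
Then v_2 = N · v_3 = (1, 0, -1)ᵀ.
Then v_1 = N · v_2 = (1, -1, 0)ᵀ.

Sanity check: (A − (-4)·I) v_1 = (0, 0, 0)ᵀ = 0. ✓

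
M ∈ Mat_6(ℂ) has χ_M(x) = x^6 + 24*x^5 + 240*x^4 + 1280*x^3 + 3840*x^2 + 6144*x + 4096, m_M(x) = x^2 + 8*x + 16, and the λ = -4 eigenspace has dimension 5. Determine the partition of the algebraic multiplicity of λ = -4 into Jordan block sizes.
Block sizes for λ = -4: [2, 1, 1, 1, 1]

Step 1 — from the characteristic polynomial, algebraic multiplicity of λ = -4 is 6. From dim ker(M − (-4)·I) = 5, there are exactly 5 Jordan blocks for λ = -4.
Step 2 — from the minimal polynomial, the factor (x + 4)^2 tells us the largest block for λ = -4 has size 2.
Step 3 — with total size 6, 5 blocks, and largest block 2, the block sizes (in nonincreasing order) are [2, 1, 1, 1, 1].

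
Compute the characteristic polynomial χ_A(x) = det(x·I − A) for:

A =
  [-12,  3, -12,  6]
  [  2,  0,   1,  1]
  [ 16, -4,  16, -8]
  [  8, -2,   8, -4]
x^4

Expanding det(x·I − A) (e.g. by cofactor expansion or by noting that A is similar to its Jordan form J, which has the same characteristic polynomial as A) gives
  χ_A(x) = x^4
which factors as x^4. The eigenvalues (with algebraic multiplicities) are λ = 0 with multiplicity 4.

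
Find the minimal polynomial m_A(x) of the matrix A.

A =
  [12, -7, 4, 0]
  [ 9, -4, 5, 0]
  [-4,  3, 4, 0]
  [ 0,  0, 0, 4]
x^3 - 12*x^2 + 48*x - 64

The characteristic polynomial is χ_A(x) = (x - 4)^4, so the eigenvalues are known. The minimal polynomial is
  m_A(x) = Π_λ (x − λ)^{k_λ}
where k_λ is the size of the *largest* Jordan block for λ (equivalently, the smallest k with (A − λI)^k v = 0 for every generalised eigenvector v of λ).

  λ = 4: largest Jordan block has size 3, contributing (x − 4)^3

So m_A(x) = (x - 4)^3 = x^3 - 12*x^2 + 48*x - 64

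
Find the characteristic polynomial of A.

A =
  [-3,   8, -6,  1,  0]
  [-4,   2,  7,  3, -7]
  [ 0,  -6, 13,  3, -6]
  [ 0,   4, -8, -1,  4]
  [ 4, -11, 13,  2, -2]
x^5 - 9*x^4 + 26*x^3 - 34*x^2 + 21*x - 5

Expanding det(x·I − A) (e.g. by cofactor expansion or by noting that A is similar to its Jordan form J, which has the same characteristic polynomial as A) gives
  χ_A(x) = x^5 - 9*x^4 + 26*x^3 - 34*x^2 + 21*x - 5
which factors as (x - 5)*(x - 1)^4. The eigenvalues (with algebraic multiplicities) are λ = 1 with multiplicity 4, λ = 5 with multiplicity 1.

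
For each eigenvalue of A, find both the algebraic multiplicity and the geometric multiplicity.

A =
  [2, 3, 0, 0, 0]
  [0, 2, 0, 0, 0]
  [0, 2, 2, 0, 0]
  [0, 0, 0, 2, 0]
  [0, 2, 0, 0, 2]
λ = 2: alg = 5, geom = 4

Step 1 — factor the characteristic polynomial to read off the algebraic multiplicities:
  χ_A(x) = (x - 2)^5

Step 2 — compute geometric multiplicities via the rank-nullity identity g(λ) = n − rank(A − λI):
  rank(A − (2)·I) = 1, so dim ker(A − (2)·I) = n − 1 = 4

Summary:
  λ = 2: algebraic multiplicity = 5, geometric multiplicity = 4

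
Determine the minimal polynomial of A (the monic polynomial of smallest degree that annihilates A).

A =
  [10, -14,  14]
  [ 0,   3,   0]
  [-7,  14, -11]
x^2 + x - 12

The characteristic polynomial is χ_A(x) = (x - 3)^2*(x + 4), so the eigenvalues are known. The minimal polynomial is
  m_A(x) = Π_λ (x − λ)^{k_λ}
where k_λ is the size of the *largest* Jordan block for λ (equivalently, the smallest k with (A − λI)^k v = 0 for every generalised eigenvector v of λ).

  λ = -4: largest Jordan block has size 1, contributing (x + 4)
  λ = 3: largest Jordan block has size 1, contributing (x − 3)

So m_A(x) = (x - 3)*(x + 4) = x^2 + x - 12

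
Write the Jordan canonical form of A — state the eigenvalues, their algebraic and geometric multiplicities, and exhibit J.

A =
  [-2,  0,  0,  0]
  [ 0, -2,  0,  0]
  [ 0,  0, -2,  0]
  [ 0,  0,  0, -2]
J_1(-2) ⊕ J_1(-2) ⊕ J_1(-2) ⊕ J_1(-2)

The characteristic polynomial is
  det(x·I − A) = x^4 + 8*x^3 + 24*x^2 + 32*x + 16 = (x + 2)^4

Eigenvalues and multiplicities (the geometric multiplicity of λ is n − rank(A − λI), which equals the number of Jordan blocks for λ):
  λ = -2: algebraic multiplicity = 4, geometric multiplicity = 4

Determining the block sizes for each eigenvalue:
  λ = -2: gm = am = 4, so every block has size 1 → block sizes [1, 1, 1, 1]

Assembling the blocks gives a Jordan form
J =
  [-2,  0,  0,  0]
  [ 0, -2,  0,  0]
  [ 0,  0, -2,  0]
  [ 0,  0,  0, -2]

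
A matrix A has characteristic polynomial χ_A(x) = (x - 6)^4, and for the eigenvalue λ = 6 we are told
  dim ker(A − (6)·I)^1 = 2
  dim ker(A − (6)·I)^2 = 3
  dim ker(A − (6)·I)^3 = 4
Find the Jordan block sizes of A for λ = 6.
Block sizes for λ = 6: [3, 1]

From the dimensions of kernels of powers, the number of Jordan blocks of size at least j is d_j − d_{j−1} where d_j = dim ker(N^j) (with d_0 = 0). Computing the differences gives [2, 1, 1].
The number of blocks of size exactly k is (#blocks of size ≥ k) − (#blocks of size ≥ k + 1), so the partition is: 1 block(s) of size 1, 1 block(s) of size 3.
In nonincreasing order the block sizes are [3, 1].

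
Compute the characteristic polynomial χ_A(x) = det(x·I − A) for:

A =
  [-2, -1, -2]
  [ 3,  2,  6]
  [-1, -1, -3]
x^3 + 3*x^2 + 3*x + 1

Expanding det(x·I − A) (e.g. by cofactor expansion or by noting that A is similar to its Jordan form J, which has the same characteristic polynomial as A) gives
  χ_A(x) = x^3 + 3*x^2 + 3*x + 1
which factors as (x + 1)^3. The eigenvalues (with algebraic multiplicities) are λ = -1 with multiplicity 3.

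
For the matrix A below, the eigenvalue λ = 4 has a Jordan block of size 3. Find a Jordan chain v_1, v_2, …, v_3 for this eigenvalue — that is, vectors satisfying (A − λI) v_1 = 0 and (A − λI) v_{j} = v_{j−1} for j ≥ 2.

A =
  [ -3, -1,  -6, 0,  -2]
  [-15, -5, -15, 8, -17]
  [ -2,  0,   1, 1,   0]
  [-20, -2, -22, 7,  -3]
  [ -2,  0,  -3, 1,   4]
A Jordan chain for λ = 4 of length 3:
v_1 = (-1, -1, 1, 1, 1)ᵀ
v_2 = (-1, 0, 1, 2, 1)ᵀ
v_3 = (1, 0, -1, 0, 0)ᵀ

Let N = A − (4)·I. We want v_3 with N^3 v_3 = 0 but N^2 v_3 ≠ 0; then v_{j-1} := N · v_j for j = 3, …, 2.

Pick v_3 = (1, 0, -1, 0, 0)ᵀ.
Then v_2 = N · v_3 = (-1, 0, 1, 2, 1)ᵀ.
Then v_1 = N · v_2 = (-1, -1, 1, 1, 1)ᵀ.

Sanity check: (A − (4)·I) v_1 = (0, 0, 0, 0, 0)ᵀ = 0. ✓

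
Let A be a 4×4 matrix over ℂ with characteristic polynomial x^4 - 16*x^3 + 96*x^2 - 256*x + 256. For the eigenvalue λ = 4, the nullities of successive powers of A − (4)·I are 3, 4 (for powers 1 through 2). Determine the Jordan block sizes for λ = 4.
Block sizes for λ = 4: [2, 1, 1]

From the dimensions of kernels of powers, the number of Jordan blocks of size at least j is d_j − d_{j−1} where d_j = dim ker(N^j) (with d_0 = 0). Computing the differences gives [3, 1].
The number of blocks of size exactly k is (#blocks of size ≥ k) − (#blocks of size ≥ k + 1), so the partition is: 2 block(s) of size 1, 1 block(s) of size 2.
In nonincreasing order the block sizes are [2, 1, 1].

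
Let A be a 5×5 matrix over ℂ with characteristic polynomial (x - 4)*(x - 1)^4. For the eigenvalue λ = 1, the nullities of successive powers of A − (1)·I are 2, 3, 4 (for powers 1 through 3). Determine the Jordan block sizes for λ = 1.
Block sizes for λ = 1: [3, 1]

From the dimensions of kernels of powers, the number of Jordan blocks of size at least j is d_j − d_{j−1} where d_j = dim ker(N^j) (with d_0 = 0). Computing the differences gives [2, 1, 1].
The number of blocks of size exactly k is (#blocks of size ≥ k) − (#blocks of size ≥ k + 1), so the partition is: 1 block(s) of size 1, 1 block(s) of size 3.
In nonincreasing order the block sizes are [3, 1].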